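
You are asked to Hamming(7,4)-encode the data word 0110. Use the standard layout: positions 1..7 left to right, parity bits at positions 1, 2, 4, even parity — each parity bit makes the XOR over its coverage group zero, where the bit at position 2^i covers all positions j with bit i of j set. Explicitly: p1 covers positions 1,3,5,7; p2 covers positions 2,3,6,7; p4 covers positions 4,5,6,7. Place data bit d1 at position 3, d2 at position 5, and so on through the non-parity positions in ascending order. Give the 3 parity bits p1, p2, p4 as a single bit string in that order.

Place data bits at non-power-of-two positions: b3=0, b5=1, b6=1, b7=0.
p1 = XOR of data positions {3,5,7} = 0⊕1⊕0 = 1
p2 = XOR of data positions {3,6,7} = 0⊕1⊕0 = 1
p4 = XOR of data positions {5,6,7} = 1⊕1⊕0 = 0
Parity bits p1,p2,p4 = 110

110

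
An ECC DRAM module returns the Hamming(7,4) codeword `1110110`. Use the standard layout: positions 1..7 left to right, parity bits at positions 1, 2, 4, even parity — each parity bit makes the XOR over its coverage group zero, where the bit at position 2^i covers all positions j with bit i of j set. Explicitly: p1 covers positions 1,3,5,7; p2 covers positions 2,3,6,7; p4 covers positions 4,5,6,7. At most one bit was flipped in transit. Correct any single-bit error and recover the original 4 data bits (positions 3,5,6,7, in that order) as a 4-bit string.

0110

s1: b1⊕b3⊕b5⊕b7 = 1⊕1⊕1⊕0 = 1
s2: b2⊕b3⊕b6⊕b7 = 1⊕1⊕1⊕0 = 1
s4: b4⊕b5⊕b6⊕b7 = 0⊕1⊕1⊕0 = 0
Syndrome (s4...s1) = 011 → position 3.
Flip bit 3: corrected codeword = 1100110
Data bits at positions 3,5,6,7: 0110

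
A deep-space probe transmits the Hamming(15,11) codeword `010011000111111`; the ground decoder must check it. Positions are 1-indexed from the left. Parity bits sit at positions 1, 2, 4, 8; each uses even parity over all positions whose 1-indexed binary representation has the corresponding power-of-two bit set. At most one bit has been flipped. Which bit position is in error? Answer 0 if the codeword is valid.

0

s1: b1⊕b3⊕b5⊕b7⊕b9⊕b11⊕b13⊕b15 = 0⊕0⊕1⊕0⊕0⊕1⊕1⊕1 = 0
s2: b2⊕b3⊕b6⊕b7⊕b10⊕b11⊕b14⊕b15 = 1⊕0⊕1⊕0⊕1⊕1⊕1⊕1 = 0
s4: b4⊕b5⊕b6⊕b7⊕b12⊕b13⊕b14⊕b15 = 0⊕1⊕1⊕0⊕1⊕1⊕1⊕1 = 0
s8: b8⊕b9⊕b10⊕b11⊕b12⊕b13⊕b14⊕b15 = 0⊕0⊕1⊕1⊕1⊕1⊕1⊕1 = 0
Syndrome (s8...s1) = 0000 → position 0 (no error).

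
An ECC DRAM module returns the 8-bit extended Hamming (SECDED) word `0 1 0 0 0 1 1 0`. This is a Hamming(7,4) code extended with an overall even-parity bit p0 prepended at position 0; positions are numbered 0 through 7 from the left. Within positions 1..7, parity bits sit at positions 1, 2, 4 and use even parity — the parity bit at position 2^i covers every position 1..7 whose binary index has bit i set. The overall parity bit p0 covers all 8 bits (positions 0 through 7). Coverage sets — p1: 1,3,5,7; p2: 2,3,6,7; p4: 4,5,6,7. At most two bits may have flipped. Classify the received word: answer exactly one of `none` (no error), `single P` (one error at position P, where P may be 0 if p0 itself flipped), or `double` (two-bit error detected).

s1: b1⊕b3⊕b5⊕b7 = 1⊕0⊕1⊕0 = 0
s2: b2⊕b3⊕b6⊕b7 = 0⊕0⊕1⊕0 = 1
s4: b4⊕b5⊕b6⊕b7 = 0⊕1⊕1⊕0 = 0
Syndrome (s4...s1) = 010 → position 2.
Overall parity (XOR of all 8 bits, including p0): 0⊕1⊕0⊕0⊕0⊕1⊕1⊕0 = 1
Overall=1, syndrome position=2 → single-bit error at position 2.

single 2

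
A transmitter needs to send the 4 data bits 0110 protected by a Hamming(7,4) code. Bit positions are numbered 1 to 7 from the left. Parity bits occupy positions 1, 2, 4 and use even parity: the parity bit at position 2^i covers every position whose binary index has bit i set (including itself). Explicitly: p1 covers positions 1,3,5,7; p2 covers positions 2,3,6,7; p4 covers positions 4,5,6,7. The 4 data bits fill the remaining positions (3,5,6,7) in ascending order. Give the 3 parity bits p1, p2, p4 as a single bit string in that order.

Place data bits at non-power-of-two positions: b3=0, b5=1, b6=1, b7=0.
p1 = XOR of data positions {3,5,7} = 0⊕1⊕0 = 1
p2 = XOR of data positions {3,6,7} = 0⊕1⊕0 = 1
p4 = XOR of data positions {5,6,7} = 1⊕1⊕0 = 0
Parity bits p1,p2,p4 = 110

110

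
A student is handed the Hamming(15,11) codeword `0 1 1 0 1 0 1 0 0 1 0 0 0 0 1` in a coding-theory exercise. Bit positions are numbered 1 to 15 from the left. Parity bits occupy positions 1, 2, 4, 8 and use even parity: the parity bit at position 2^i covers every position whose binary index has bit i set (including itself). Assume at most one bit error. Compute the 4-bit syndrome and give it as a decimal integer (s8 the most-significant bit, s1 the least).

s1: b1⊕b3⊕b5⊕b7⊕b9⊕b11⊕b13⊕b15 = 0⊕1⊕1⊕1⊕0⊕0⊕0⊕1 = 0
s2: b2⊕b3⊕b6⊕b7⊕b10⊕b11⊕b14⊕b15 = 1⊕1⊕0⊕1⊕1⊕0⊕0⊕1 = 1
s4: b4⊕b5⊕b6⊕b7⊕b12⊕b13⊕b14⊕b15 = 0⊕1⊕0⊕1⊕0⊕0⊕0⊕1 = 1
s8: b8⊕b9⊕b10⊕b11⊕b12⊕b13⊕b14⊕b15 = 0⊕0⊕1⊕0⊕0⊕0⊕0⊕1 = 0
Syndrome (s8...s1) = 0110 → position 6.

6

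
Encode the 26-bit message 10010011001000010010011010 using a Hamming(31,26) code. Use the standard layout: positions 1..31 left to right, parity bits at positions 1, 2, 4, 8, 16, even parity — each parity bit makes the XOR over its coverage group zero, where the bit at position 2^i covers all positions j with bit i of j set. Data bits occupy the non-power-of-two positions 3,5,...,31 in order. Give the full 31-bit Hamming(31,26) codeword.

0010001100110011000010010011010

Place data bits at non-power-of-two positions: b3=1, b5=0, b6=0, b7=1, b9=0, b10=0, b11=1, b12=1, b13=0, b14=0, b15=1, b17=0, b18=0, b19=0, b20=0, b21=1, b22=0, b23=0, b24=1, b25=0, b26=0, b27=1, b28=1, b29=0, b30=1, b31=0.
p1 = XOR of data positions {3,5,7,9,11,13,15,17,19,21,23,25,27,29,31} = 1⊕0⊕1⊕0⊕1⊕0⊕1⊕0⊕0⊕1⊕0⊕0⊕1⊕0⊕0 = 0
p2 = XOR of data positions {3,6,7,10,11,14,15,18,19,22,23,26,27,30,31} = 1⊕0⊕1⊕0⊕1⊕0⊕1⊕0⊕0⊕0⊕0⊕0⊕1⊕1⊕0 = 0
p4 = XOR of data positions {5,6,7,12,13,14,15,20,21,22,23,28,29,30,31} = 0⊕0⊕1⊕1⊕0⊕0⊕1⊕0⊕1⊕0⊕0⊕1⊕0⊕1⊕0 = 0
p8 = XOR of data positions {9,10,11,12,13,14,15,24,25,26,27,28,29,30,31} = 0⊕0⊕1⊕1⊕0⊕0⊕1⊕1⊕0⊕0⊕1⊕1⊕0⊕1⊕0 = 1
p16 = XOR of data positions {17,18,19,20,21,22,23,24,25,26,27,28,29,30,31} = 0⊕0⊕0⊕0⊕1⊕0⊕0⊕1⊕0⊕0⊕1⊕1⊕0⊕1⊕0 = 1
Codeword b1..b31 = 0010001100110011000010010011010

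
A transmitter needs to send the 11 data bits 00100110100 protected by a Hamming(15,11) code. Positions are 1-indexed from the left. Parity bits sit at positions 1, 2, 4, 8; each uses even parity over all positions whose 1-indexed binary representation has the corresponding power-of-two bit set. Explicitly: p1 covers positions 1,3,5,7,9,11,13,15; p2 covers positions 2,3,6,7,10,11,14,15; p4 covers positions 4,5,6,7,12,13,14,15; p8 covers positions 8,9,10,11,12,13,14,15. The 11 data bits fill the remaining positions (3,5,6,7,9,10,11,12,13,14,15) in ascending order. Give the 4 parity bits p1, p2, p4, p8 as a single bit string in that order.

0101

Place data bits at non-power-of-two positions: b3=0, b5=0, b6=1, b7=0, b9=0, b10=1, b11=1, b12=0, b13=1, b14=0, b15=0.
p1 = XOR of data positions {3,5,7,9,11,13,15} = 0⊕0⊕0⊕0⊕1⊕1⊕0 = 0
p2 = XOR of data positions {3,6,7,10,11,14,15} = 0⊕1⊕0⊕1⊕1⊕0⊕0 = 1
p4 = XOR of data positions {5,6,7,12,13,14,15} = 0⊕1⊕0⊕0⊕1⊕0⊕0 = 0
p8 = XOR of data positions {9,10,11,12,13,14,15} = 0⊕1⊕1⊕0⊕1⊕0⊕0 = 1
Parity bits p1,p2,p4,p8 = 0101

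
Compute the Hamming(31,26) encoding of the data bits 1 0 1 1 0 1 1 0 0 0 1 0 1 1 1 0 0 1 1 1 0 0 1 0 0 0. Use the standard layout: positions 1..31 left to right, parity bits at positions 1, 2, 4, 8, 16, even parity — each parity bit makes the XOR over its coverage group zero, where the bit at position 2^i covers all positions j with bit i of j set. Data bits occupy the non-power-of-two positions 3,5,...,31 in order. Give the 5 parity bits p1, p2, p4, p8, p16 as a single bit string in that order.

11001

Place data bits at non-power-of-two positions: b3=1, b5=0, b6=1, b7=1, b9=0, b10=1, b11=1, b12=0, b13=0, b14=0, b15=1, b17=0, b18=1, b19=1, b20=1, b21=0, b22=0, b23=1, b24=1, b25=1, b26=0, b27=0, b28=1, b29=0, b30=0, b31=0.
p1 = XOR of data positions {3,5,7,9,11,13,15,17,19,21,23,25,27,29,31} = 1⊕0⊕1⊕0⊕1⊕0⊕1⊕0⊕1⊕0⊕1⊕1⊕0⊕0⊕0 = 1
p2 = XOR of data positions {3,6,7,10,11,14,15,18,19,22,23,26,27,30,31} = 1⊕1⊕1⊕1⊕1⊕0⊕1⊕1⊕1⊕0⊕1⊕0⊕0⊕0⊕0 = 1
p4 = XOR of data positions {5,6,7,12,13,14,15,20,21,22,23,28,29,30,31} = 0⊕1⊕1⊕0⊕0⊕0⊕1⊕1⊕0⊕0⊕1⊕1⊕0⊕0⊕0 = 0
p8 = XOR of data positions {9,10,11,12,13,14,15,24,25,26,27,28,29,30,31} = 0⊕1⊕1⊕0⊕0⊕0⊕1⊕1⊕1⊕0⊕0⊕1⊕0⊕0⊕0 = 0
p16 = XOR of data positions {17,18,19,20,21,22,23,24,25,26,27,28,29,30,31} = 0⊕1⊕1⊕1⊕0⊕0⊕1⊕1⊕1⊕0⊕0⊕1⊕0⊕0⊕0 = 1
Parity bits p1,p2,p4,p8,p16 = 11001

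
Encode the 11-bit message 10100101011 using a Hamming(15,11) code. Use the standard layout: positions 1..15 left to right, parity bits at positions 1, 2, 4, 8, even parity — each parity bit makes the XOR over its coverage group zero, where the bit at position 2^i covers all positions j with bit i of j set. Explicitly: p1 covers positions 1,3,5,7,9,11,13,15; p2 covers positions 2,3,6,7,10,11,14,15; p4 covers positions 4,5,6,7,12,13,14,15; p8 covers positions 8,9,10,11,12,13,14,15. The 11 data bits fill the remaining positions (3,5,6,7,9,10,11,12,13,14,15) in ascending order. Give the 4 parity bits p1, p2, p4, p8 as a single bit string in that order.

0100

Place data bits at non-power-of-two positions: b3=1, b5=0, b6=1, b7=0, b9=0, b10=1, b11=0, b12=1, b13=0, b14=1, b15=1.
p1 = XOR of data positions {3,5,7,9,11,13,15} = 1⊕0⊕0⊕0⊕0⊕0⊕1 = 0
p2 = XOR of data positions {3,6,7,10,11,14,15} = 1⊕1⊕0⊕1⊕0⊕1⊕1 = 1
p4 = XOR of data positions {5,6,7,12,13,14,15} = 0⊕1⊕0⊕1⊕0⊕1⊕1 = 0
p8 = XOR of data positions {9,10,11,12,13,14,15} = 0⊕1⊕0⊕1⊕0⊕1⊕1 = 0
Parity bits p1,p2,p4,p8 = 0100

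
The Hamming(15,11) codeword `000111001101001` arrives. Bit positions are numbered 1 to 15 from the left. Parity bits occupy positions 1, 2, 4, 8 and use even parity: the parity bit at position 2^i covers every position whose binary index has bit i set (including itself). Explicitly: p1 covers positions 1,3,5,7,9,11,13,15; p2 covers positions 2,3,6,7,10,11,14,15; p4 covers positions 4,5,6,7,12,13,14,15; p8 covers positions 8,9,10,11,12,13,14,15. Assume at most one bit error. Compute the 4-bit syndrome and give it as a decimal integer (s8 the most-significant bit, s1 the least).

s1: b1⊕b3⊕b5⊕b7⊕b9⊕b11⊕b13⊕b15 = 0⊕0⊕1⊕0⊕1⊕0⊕0⊕1 = 1
s2: b2⊕b3⊕b6⊕b7⊕b10⊕b11⊕b14⊕b15 = 0⊕0⊕1⊕0⊕1⊕0⊕0⊕1 = 1
s4: b4⊕b5⊕b6⊕b7⊕b12⊕b13⊕b14⊕b15 = 1⊕1⊕1⊕0⊕1⊕0⊕0⊕1 = 1
s8: b8⊕b9⊕b10⊕b11⊕b12⊕b13⊕b14⊕b15 = 0⊕1⊕1⊕0⊕1⊕0⊕0⊕1 = 0
Syndrome (s8...s1) = 0111 → position 7.

7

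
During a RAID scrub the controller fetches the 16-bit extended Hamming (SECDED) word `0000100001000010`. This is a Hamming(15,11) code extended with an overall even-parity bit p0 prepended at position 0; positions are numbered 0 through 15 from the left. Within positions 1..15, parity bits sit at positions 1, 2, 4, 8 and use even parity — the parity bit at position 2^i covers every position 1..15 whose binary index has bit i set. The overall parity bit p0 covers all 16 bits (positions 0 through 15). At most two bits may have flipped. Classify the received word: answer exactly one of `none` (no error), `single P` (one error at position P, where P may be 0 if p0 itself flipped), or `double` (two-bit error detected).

s1: b1⊕b3⊕b5⊕b7⊕b9⊕b11⊕b13⊕b15 = 0⊕0⊕0⊕0⊕1⊕0⊕0⊕0 = 1
s2: b2⊕b3⊕b6⊕b7⊕b10⊕b11⊕b14⊕b15 = 0⊕0⊕0⊕0⊕0⊕0⊕1⊕0 = 1
s4: b4⊕b5⊕b6⊕b7⊕b12⊕b13⊕b14⊕b15 = 1⊕0⊕0⊕0⊕0⊕0⊕1⊕0 = 0
s8: b8⊕b9⊕b10⊕b11⊕b12⊕b13⊕b14⊕b15 = 0⊕1⊕0⊕0⊕0⊕0⊕1⊕0 = 0
Syndrome (s8...s1) = 0011 → position 3.
Overall parity (XOR of all 16 bits, including p0): 0⊕0⊕0⊕0⊕1⊕0⊕0⊕0⊕0⊕1⊕0⊕0⊕0⊕0⊕1⊕0 = 1
Overall=1, syndrome position=3 → single-bit error at position 3.

single 3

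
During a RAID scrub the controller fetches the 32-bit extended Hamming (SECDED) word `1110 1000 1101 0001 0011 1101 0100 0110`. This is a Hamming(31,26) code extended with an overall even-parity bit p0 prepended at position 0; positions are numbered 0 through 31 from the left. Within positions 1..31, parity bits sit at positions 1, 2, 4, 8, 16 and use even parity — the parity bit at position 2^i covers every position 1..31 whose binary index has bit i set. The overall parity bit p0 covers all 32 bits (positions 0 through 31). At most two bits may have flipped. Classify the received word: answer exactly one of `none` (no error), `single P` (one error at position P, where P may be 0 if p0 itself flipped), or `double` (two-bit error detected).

double

s1: b1⊕b3⊕b5⊕b7⊕b9⊕b11⊕b13⊕b15⊕b17⊕b19⊕b21⊕b23⊕b25⊕b27⊕b29⊕b31 = 1⊕0⊕0⊕0⊕1⊕1⊕0⊕1⊕0⊕1⊕1⊕1⊕1⊕0⊕1⊕0 = 1
s2: b2⊕b3⊕b6⊕b7⊕b10⊕b11⊕b14⊕b15⊕b18⊕b19⊕b22⊕b23⊕b26⊕b27⊕b30⊕b31 = 1⊕0⊕0⊕0⊕0⊕1⊕0⊕1⊕1⊕1⊕0⊕1⊕0⊕0⊕1⊕0 = 1
s4: b4⊕b5⊕b6⊕b7⊕b12⊕b13⊕b14⊕b15⊕b20⊕b21⊕b22⊕b23⊕b28⊕b29⊕b30⊕b31 = 1⊕0⊕0⊕0⊕0⊕0⊕0⊕1⊕1⊕1⊕0⊕1⊕0⊕1⊕1⊕0 = 1
s8: b8⊕b9⊕b10⊕b11⊕b12⊕b13⊕b14⊕b15⊕b24⊕b25⊕b26⊕b27⊕b28⊕b29⊕b30⊕b31 = 1⊕1⊕0⊕1⊕0⊕0⊕0⊕1⊕0⊕1⊕0⊕0⊕0⊕1⊕1⊕0 = 1
s16: b16⊕b17⊕b18⊕b19⊕b20⊕b21⊕b22⊕b23⊕b24⊕b25⊕b26⊕b27⊕b28⊕b29⊕b30⊕b31 = 0⊕0⊕1⊕1⊕1⊕1⊕0⊕1⊕0⊕1⊕0⊕0⊕0⊕1⊕1⊕0 = 0
Syndrome (s16...s1) = 01111 → position 15.
Overall parity (XOR of all 32 bits, including p0): 1⊕1⊕1⊕0⊕1⊕0⊕0⊕0⊕1⊕1⊕0⊕1⊕0⊕0⊕0⊕1⊕0⊕0⊕1⊕1⊕1⊕1⊕0⊕1⊕0⊕1⊕0⊕0⊕0⊕1⊕1⊕0 = 0
Overall=0, syndrome position=15 → double-bit error detected (uncorrectable).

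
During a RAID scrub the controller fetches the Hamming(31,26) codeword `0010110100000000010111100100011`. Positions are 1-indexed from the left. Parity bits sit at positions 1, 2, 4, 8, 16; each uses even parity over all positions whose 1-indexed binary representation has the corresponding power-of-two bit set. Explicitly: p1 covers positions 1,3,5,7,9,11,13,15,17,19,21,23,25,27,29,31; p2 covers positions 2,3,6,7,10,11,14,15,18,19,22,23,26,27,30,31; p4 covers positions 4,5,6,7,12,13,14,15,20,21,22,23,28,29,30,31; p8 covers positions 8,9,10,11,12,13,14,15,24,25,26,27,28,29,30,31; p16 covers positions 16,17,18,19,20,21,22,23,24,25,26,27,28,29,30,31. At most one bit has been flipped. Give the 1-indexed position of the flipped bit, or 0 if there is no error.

s1: b1⊕b3⊕b5⊕b7⊕b9⊕b11⊕b13⊕b15⊕b17⊕b19⊕b21⊕b23⊕b25⊕b27⊕b29⊕b31 = 0⊕1⊕1⊕0⊕0⊕0⊕0⊕0⊕0⊕0⊕1⊕1⊕0⊕0⊕0⊕1 = 1
s2: b2⊕b3⊕b6⊕b7⊕b10⊕b11⊕b14⊕b15⊕b18⊕b19⊕b22⊕b23⊕b26⊕b27⊕b30⊕b31 = 0⊕1⊕1⊕0⊕0⊕0⊕0⊕0⊕1⊕0⊕1⊕1⊕1⊕0⊕1⊕1 = 0
s4: b4⊕b5⊕b6⊕b7⊕b12⊕b13⊕b14⊕b15⊕b20⊕b21⊕b22⊕b23⊕b28⊕b29⊕b30⊕b31 = 0⊕1⊕1⊕0⊕0⊕0⊕0⊕0⊕1⊕1⊕1⊕1⊕0⊕0⊕1⊕1 = 0
s8: b8⊕b9⊕b10⊕b11⊕b12⊕b13⊕b14⊕b15⊕b24⊕b25⊕b26⊕b27⊕b28⊕b29⊕b30⊕b31 = 1⊕0⊕0⊕0⊕0⊕0⊕0⊕0⊕0⊕0⊕1⊕0⊕0⊕0⊕1⊕1 = 0
s16: b16⊕b17⊕b18⊕b19⊕b20⊕b21⊕b22⊕b23⊕b24⊕b25⊕b26⊕b27⊕b28⊕b29⊕b30⊕b31 = 0⊕0⊕1⊕0⊕1⊕1⊕1⊕1⊕0⊕0⊕1⊕0⊕0⊕0⊕1⊕1 = 0
Syndrome (s16...s1) = 00001 → position 1.

1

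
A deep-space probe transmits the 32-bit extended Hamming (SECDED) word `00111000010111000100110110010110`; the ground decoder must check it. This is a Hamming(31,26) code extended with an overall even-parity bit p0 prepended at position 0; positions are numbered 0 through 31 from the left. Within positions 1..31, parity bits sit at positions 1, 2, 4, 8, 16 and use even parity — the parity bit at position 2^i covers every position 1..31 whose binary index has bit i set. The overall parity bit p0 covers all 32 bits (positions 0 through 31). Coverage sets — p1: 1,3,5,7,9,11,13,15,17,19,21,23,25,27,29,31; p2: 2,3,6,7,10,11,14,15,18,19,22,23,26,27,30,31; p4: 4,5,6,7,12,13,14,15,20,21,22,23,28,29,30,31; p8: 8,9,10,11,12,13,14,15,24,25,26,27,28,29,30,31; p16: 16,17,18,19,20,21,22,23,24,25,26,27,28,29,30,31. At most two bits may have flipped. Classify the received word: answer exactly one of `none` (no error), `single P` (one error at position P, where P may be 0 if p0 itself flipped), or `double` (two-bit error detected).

single 1

s1: b1⊕b3⊕b5⊕b7⊕b9⊕b11⊕b13⊕b15⊕b17⊕b19⊕b21⊕b23⊕b25⊕b27⊕b29⊕b31 = 0⊕1⊕0⊕0⊕1⊕1⊕1⊕0⊕1⊕0⊕1⊕1⊕0⊕1⊕1⊕0 = 1
s2: b2⊕b3⊕b6⊕b7⊕b10⊕b11⊕b14⊕b15⊕b18⊕b19⊕b22⊕b23⊕b26⊕b27⊕b30⊕b31 = 1⊕1⊕0⊕0⊕0⊕1⊕0⊕0⊕0⊕0⊕0⊕1⊕0⊕1⊕1⊕0 = 0
s4: b4⊕b5⊕b6⊕b7⊕b12⊕b13⊕b14⊕b15⊕b20⊕b21⊕b22⊕b23⊕b28⊕b29⊕b30⊕b31 = 1⊕0⊕0⊕0⊕1⊕1⊕0⊕0⊕1⊕1⊕0⊕1⊕0⊕1⊕1⊕0 = 0
s8: b8⊕b9⊕b10⊕b11⊕b12⊕b13⊕b14⊕b15⊕b24⊕b25⊕b26⊕b27⊕b28⊕b29⊕b30⊕b31 = 0⊕1⊕0⊕1⊕1⊕1⊕0⊕0⊕1⊕0⊕0⊕1⊕0⊕1⊕1⊕0 = 0
s16: b16⊕b17⊕b18⊕b19⊕b20⊕b21⊕b22⊕b23⊕b24⊕b25⊕b26⊕b27⊕b28⊕b29⊕b30⊕b31 = 0⊕1⊕0⊕0⊕1⊕1⊕0⊕1⊕1⊕0⊕0⊕1⊕0⊕1⊕1⊕0 = 0
Syndrome (s16...s1) = 00001 → position 1.
Overall parity (XOR of all 32 bits, including p0): 0⊕0⊕1⊕1⊕1⊕0⊕0⊕0⊕0⊕1⊕0⊕1⊕1⊕1⊕0⊕0⊕0⊕1⊕0⊕0⊕1⊕1⊕0⊕1⊕1⊕0⊕0⊕1⊕0⊕1⊕1⊕0 = 1
Overall=1, syndrome position=1 → single-bit error at position 1.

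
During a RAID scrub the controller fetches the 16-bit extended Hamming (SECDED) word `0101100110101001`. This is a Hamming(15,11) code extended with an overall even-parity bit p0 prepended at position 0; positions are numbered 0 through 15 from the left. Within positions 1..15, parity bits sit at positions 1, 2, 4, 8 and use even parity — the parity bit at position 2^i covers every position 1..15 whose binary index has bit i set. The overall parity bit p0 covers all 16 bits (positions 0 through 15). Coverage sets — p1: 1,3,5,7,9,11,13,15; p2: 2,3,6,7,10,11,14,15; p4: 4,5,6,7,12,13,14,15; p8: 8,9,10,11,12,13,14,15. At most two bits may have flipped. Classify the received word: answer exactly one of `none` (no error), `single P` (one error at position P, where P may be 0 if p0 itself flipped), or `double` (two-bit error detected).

none

s1: b1⊕b3⊕b5⊕b7⊕b9⊕b11⊕b13⊕b15 = 1⊕1⊕0⊕1⊕0⊕0⊕0⊕1 = 0
s2: b2⊕b3⊕b6⊕b7⊕b10⊕b11⊕b14⊕b15 = 0⊕1⊕0⊕1⊕1⊕0⊕0⊕1 = 0
s4: b4⊕b5⊕b6⊕b7⊕b12⊕b13⊕b14⊕b15 = 1⊕0⊕0⊕1⊕1⊕0⊕0⊕1 = 0
s8: b8⊕b9⊕b10⊕b11⊕b12⊕b13⊕b14⊕b15 = 1⊕0⊕1⊕0⊕1⊕0⊕0⊕1 = 0
Syndrome (s8...s1) = 0000 → position 0 (no error).
Overall parity (XOR of all 16 bits, including p0): 0⊕1⊕0⊕1⊕1⊕0⊕0⊕1⊕1⊕0⊕1⊕0⊕1⊕0⊕0⊕1 = 0
Overall=0, syndrome position=0 → no error.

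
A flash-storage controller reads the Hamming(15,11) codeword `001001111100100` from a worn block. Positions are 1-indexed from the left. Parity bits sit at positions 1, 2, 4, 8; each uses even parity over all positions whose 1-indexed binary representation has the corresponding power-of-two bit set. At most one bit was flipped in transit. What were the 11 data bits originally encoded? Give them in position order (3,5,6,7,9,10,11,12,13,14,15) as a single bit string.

s1: b1⊕b3⊕b5⊕b7⊕b9⊕b11⊕b13⊕b15 = 0⊕1⊕0⊕1⊕1⊕0⊕1⊕0 = 0
s2: b2⊕b3⊕b6⊕b7⊕b10⊕b11⊕b14⊕b15 = 0⊕1⊕1⊕1⊕1⊕0⊕0⊕0 = 0
s4: b4⊕b5⊕b6⊕b7⊕b12⊕b13⊕b14⊕b15 = 0⊕0⊕1⊕1⊕0⊕1⊕0⊕0 = 1
s8: b8⊕b9⊕b10⊕b11⊕b12⊕b13⊕b14⊕b15 = 1⊕1⊕1⊕0⊕0⊕1⊕0⊕0 = 0
Syndrome (s8...s1) = 0100 → position 4.
Flip bit 4: corrected codeword = 001101111100100
Data bits at positions 3,5,6,7,9,10,11,12,13,14,15: 10111100100

10111100100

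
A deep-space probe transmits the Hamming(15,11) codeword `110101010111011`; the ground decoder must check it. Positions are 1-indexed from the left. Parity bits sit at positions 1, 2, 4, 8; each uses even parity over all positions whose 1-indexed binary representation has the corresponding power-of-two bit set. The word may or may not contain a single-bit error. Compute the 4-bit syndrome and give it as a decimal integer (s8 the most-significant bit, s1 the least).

s1: b1⊕b3⊕b5⊕b7⊕b9⊕b11⊕b13⊕b15 = 1⊕0⊕0⊕0⊕0⊕1⊕0⊕1 = 1
s2: b2⊕b3⊕b6⊕b7⊕b10⊕b11⊕b14⊕b15 = 1⊕0⊕1⊕0⊕1⊕1⊕1⊕1 = 0
s4: b4⊕b5⊕b6⊕b7⊕b12⊕b13⊕b14⊕b15 = 1⊕0⊕1⊕0⊕1⊕0⊕1⊕1 = 1
s8: b8⊕b9⊕b10⊕b11⊕b12⊕b13⊕b14⊕b15 = 1⊕0⊕1⊕1⊕1⊕0⊕1⊕1 = 0
Syndrome (s8...s1) = 0101 → position 5.

5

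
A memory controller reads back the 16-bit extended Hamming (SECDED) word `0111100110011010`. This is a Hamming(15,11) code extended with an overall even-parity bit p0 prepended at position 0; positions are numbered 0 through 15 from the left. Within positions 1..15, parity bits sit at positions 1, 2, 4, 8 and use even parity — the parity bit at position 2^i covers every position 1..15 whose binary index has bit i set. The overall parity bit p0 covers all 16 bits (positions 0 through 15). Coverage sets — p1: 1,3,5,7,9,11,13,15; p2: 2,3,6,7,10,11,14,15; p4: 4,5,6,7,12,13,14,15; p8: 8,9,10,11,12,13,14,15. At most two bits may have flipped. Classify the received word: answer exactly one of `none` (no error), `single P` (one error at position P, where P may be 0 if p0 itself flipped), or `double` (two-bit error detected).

s1: b1⊕b3⊕b5⊕b7⊕b9⊕b11⊕b13⊕b15 = 1⊕1⊕0⊕1⊕0⊕1⊕0⊕0 = 0
s2: b2⊕b3⊕b6⊕b7⊕b10⊕b11⊕b14⊕b15 = 1⊕1⊕0⊕1⊕0⊕1⊕1⊕0 = 1
s4: b4⊕b5⊕b6⊕b7⊕b12⊕b13⊕b14⊕b15 = 1⊕0⊕0⊕1⊕1⊕0⊕1⊕0 = 0
s8: b8⊕b9⊕b10⊕b11⊕b12⊕b13⊕b14⊕b15 = 1⊕0⊕0⊕1⊕1⊕0⊕1⊕0 = 0
Syndrome (s8...s1) = 0010 → position 2.
Overall parity (XOR of all 16 bits, including p0): 0⊕1⊕1⊕1⊕1⊕0⊕0⊕1⊕1⊕0⊕0⊕1⊕1⊕0⊕1⊕0 = 1
Overall=1, syndrome position=2 → single-bit error at position 2.

single 2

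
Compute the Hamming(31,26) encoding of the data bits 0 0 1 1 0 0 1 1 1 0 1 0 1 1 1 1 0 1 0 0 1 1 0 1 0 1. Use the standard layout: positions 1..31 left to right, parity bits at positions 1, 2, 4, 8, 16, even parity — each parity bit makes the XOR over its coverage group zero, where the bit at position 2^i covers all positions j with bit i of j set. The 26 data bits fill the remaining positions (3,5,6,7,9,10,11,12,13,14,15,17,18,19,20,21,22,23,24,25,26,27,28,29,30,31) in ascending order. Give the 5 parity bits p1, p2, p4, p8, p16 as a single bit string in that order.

Place data bits at non-power-of-two positions: b3=0, b5=0, b6=1, b7=1, b9=0, b10=0, b11=1, b12=1, b13=1, b14=0, b15=1, b17=0, b18=1, b19=1, b20=1, b21=1, b22=0, b23=1, b24=0, b25=0, b26=1, b27=1, b28=0, b29=1, b30=0, b31=1.
p1 = XOR of data positions {3,5,7,9,11,13,15,17,19,21,23,25,27,29,31} = 0⊕0⊕1⊕0⊕1⊕1⊕1⊕0⊕1⊕1⊕1⊕0⊕1⊕1⊕1 = 0
p2 = XOR of data positions {3,6,7,10,11,14,15,18,19,22,23,26,27,30,31} = 0⊕1⊕1⊕0⊕1⊕0⊕1⊕1⊕1⊕0⊕1⊕1⊕1⊕0⊕1 = 0
p4 = XOR of data positions {5,6,7,12,13,14,15,20,21,22,23,28,29,30,31} = 0⊕1⊕1⊕1⊕1⊕0⊕1⊕1⊕1⊕0⊕1⊕0⊕1⊕0⊕1 = 0
p8 = XOR of data positions {9,10,11,12,13,14,15,24,25,26,27,28,29,30,31} = 0⊕0⊕1⊕1⊕1⊕0⊕1⊕0⊕0⊕1⊕1⊕0⊕1⊕0⊕1 = 0
p16 = XOR of data positions {17,18,19,20,21,22,23,24,25,26,27,28,29,30,31} = 0⊕1⊕1⊕1⊕1⊕0⊕1⊕0⊕0⊕1⊕1⊕0⊕1⊕0⊕1 = 1
Parity bits p1,p2,p4,p8,p16 = 00001

00001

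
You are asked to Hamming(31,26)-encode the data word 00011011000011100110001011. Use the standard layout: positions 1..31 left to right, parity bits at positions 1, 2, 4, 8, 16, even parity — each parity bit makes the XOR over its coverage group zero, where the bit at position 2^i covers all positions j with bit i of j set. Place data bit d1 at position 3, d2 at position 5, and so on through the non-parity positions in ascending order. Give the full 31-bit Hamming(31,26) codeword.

Place data bits at non-power-of-two positions: b3=0, b5=0, b6=0, b7=1, b9=1, b10=0, b11=1, b12=1, b13=0, b14=0, b15=0, b17=0, b18=1, b19=1, b20=1, b21=0, b22=0, b23=1, b24=1, b25=0, b26=0, b27=0, b28=1, b29=0, b30=1, b31=1.
p1 = XOR of data positions {3,5,7,9,11,13,15,17,19,21,23,25,27,29,31} = 0⊕0⊕1⊕1⊕1⊕0⊕0⊕0⊕1⊕0⊕1⊕0⊕0⊕0⊕1 = 0
p2 = XOR of data positions {3,6,7,10,11,14,15,18,19,22,23,26,27,30,31} = 0⊕0⊕1⊕0⊕1⊕0⊕0⊕1⊕1⊕0⊕1⊕0⊕0⊕1⊕1 = 1
p4 = XOR of data positions {5,6,7,12,13,14,15,20,21,22,23,28,29,30,31} = 0⊕0⊕1⊕1⊕0⊕0⊕0⊕1⊕0⊕0⊕1⊕1⊕0⊕1⊕1 = 1
p8 = XOR of data positions {9,10,11,12,13,14,15,24,25,26,27,28,29,30,31} = 1⊕0⊕1⊕1⊕0⊕0⊕0⊕1⊕0⊕0⊕0⊕1⊕0⊕1⊕1 = 1
p16 = XOR of data positions {17,18,19,20,21,22,23,24,25,26,27,28,29,30,31} = 0⊕1⊕1⊕1⊕0⊕0⊕1⊕1⊕0⊕0⊕0⊕1⊕0⊕1⊕1 = 0
Codeword b1..b31 = 0101001110110000011100110001011

0101001110110000011100110001011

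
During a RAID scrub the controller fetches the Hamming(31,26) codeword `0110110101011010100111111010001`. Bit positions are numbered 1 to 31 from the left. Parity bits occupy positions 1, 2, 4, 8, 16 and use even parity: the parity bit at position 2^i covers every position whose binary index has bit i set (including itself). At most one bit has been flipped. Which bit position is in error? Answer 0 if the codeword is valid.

s1: b1⊕b3⊕b5⊕b7⊕b9⊕b11⊕b13⊕b15⊕b17⊕b19⊕b21⊕b23⊕b25⊕b27⊕b29⊕b31 = 0⊕1⊕1⊕0⊕0⊕0⊕1⊕1⊕1⊕0⊕1⊕1⊕1⊕1⊕0⊕1 = 0
s2: b2⊕b3⊕b6⊕b7⊕b10⊕b11⊕b14⊕b15⊕b18⊕b19⊕b22⊕b23⊕b26⊕b27⊕b30⊕b31 = 1⊕1⊕1⊕0⊕1⊕0⊕0⊕1⊕0⊕0⊕1⊕1⊕0⊕1⊕0⊕1 = 1
s4: b4⊕b5⊕b6⊕b7⊕b12⊕b13⊕b14⊕b15⊕b20⊕b21⊕b22⊕b23⊕b28⊕b29⊕b30⊕b31 = 0⊕1⊕1⊕0⊕1⊕1⊕0⊕1⊕1⊕1⊕1⊕1⊕0⊕0⊕0⊕1 = 0
s8: b8⊕b9⊕b10⊕b11⊕b12⊕b13⊕b14⊕b15⊕b24⊕b25⊕b26⊕b27⊕b28⊕b29⊕b30⊕b31 = 1⊕0⊕1⊕0⊕1⊕1⊕0⊕1⊕1⊕1⊕0⊕1⊕0⊕0⊕0⊕1 = 1
s16: b16⊕b17⊕b18⊕b19⊕b20⊕b21⊕b22⊕b23⊕b24⊕b25⊕b26⊕b27⊕b28⊕b29⊕b30⊕b31 = 0⊕1⊕0⊕0⊕1⊕1⊕1⊕1⊕1⊕1⊕0⊕1⊕0⊕0⊕0⊕1 = 1
Syndrome (s16...s1) = 11010 → position 26.

26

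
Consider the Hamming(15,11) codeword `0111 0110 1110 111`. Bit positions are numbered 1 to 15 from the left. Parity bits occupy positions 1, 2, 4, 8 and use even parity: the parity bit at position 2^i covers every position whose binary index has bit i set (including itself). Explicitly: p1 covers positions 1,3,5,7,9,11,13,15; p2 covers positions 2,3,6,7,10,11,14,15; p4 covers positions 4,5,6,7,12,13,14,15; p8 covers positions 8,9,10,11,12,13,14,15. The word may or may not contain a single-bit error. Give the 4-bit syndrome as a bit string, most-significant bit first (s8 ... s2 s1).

s1: b1⊕b3⊕b5⊕b7⊕b9⊕b11⊕b13⊕b15 = 0⊕1⊕0⊕1⊕1⊕1⊕1⊕1 = 0
s2: b2⊕b3⊕b6⊕b7⊕b10⊕b11⊕b14⊕b15 = 1⊕1⊕1⊕1⊕1⊕1⊕1⊕1 = 0
s4: b4⊕b5⊕b6⊕b7⊕b12⊕b13⊕b14⊕b15 = 1⊕0⊕1⊕1⊕0⊕1⊕1⊕1 = 0
s8: b8⊕b9⊕b10⊕b11⊕b12⊕b13⊕b14⊕b15 = 0⊕1⊕1⊕1⊕0⊕1⊕1⊕1 = 0
Syndrome (s8...s1) = 0000 → position 0 (no error).

0000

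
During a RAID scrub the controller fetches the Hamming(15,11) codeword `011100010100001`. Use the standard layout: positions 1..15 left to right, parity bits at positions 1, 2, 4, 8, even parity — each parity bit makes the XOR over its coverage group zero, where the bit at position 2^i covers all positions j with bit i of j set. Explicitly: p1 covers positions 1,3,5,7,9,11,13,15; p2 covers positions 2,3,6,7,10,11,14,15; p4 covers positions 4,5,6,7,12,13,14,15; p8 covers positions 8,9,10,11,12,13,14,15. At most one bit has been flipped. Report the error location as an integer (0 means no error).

s1: b1⊕b3⊕b5⊕b7⊕b9⊕b11⊕b13⊕b15 = 0⊕1⊕0⊕0⊕0⊕0⊕0⊕1 = 0
s2: b2⊕b3⊕b6⊕b7⊕b10⊕b11⊕b14⊕b15 = 1⊕1⊕0⊕0⊕1⊕0⊕0⊕1 = 0
s4: b4⊕b5⊕b6⊕b7⊕b12⊕b13⊕b14⊕b15 = 1⊕0⊕0⊕0⊕0⊕0⊕0⊕1 = 0
s8: b8⊕b9⊕b10⊕b11⊕b12⊕b13⊕b14⊕b15 = 1⊕0⊕1⊕0⊕0⊕0⊕0⊕1 = 1
Syndrome (s8...s1) = 1000 → position 8.

8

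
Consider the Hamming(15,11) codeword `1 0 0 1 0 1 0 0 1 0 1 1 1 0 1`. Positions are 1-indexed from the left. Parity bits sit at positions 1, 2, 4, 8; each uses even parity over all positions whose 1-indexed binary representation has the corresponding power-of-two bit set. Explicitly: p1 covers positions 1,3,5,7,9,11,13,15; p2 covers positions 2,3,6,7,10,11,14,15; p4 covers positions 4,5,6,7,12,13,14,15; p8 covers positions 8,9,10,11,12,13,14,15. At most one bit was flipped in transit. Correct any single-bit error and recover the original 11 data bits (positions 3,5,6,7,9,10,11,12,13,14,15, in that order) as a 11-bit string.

00101011100

s1: b1⊕b3⊕b5⊕b7⊕b9⊕b11⊕b13⊕b15 = 1⊕0⊕0⊕0⊕1⊕1⊕1⊕1 = 1
s2: b2⊕b3⊕b6⊕b7⊕b10⊕b11⊕b14⊕b15 = 0⊕0⊕1⊕0⊕0⊕1⊕0⊕1 = 1
s4: b4⊕b5⊕b6⊕b7⊕b12⊕b13⊕b14⊕b15 = 1⊕0⊕1⊕0⊕1⊕1⊕0⊕1 = 1
s8: b8⊕b9⊕b10⊕b11⊕b12⊕b13⊕b14⊕b15 = 0⊕1⊕0⊕1⊕1⊕1⊕0⊕1 = 1
Syndrome (s8...s1) = 1111 → position 15.
Flip bit 15: corrected codeword = 100101001011100
Data bits at positions 3,5,6,7,9,10,11,12,13,14,15: 00101011100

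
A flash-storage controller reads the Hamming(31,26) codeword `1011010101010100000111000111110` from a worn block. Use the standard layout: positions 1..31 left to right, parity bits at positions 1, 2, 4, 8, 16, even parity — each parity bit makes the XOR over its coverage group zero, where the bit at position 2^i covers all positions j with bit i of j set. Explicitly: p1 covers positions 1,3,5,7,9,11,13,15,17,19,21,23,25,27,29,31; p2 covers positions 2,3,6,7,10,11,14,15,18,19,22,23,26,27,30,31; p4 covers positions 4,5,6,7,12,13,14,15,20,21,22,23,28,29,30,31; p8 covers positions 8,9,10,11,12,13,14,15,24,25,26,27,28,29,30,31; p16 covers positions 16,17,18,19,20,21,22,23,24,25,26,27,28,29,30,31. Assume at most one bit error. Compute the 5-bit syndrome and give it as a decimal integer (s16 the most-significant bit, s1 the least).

9

s1: b1⊕b3⊕b5⊕b7⊕b9⊕b11⊕b13⊕b15⊕b17⊕b19⊕b21⊕b23⊕b25⊕b27⊕b29⊕b31 = 1⊕1⊕0⊕0⊕0⊕0⊕0⊕0⊕0⊕0⊕1⊕0⊕0⊕1⊕1⊕0 = 1
s2: b2⊕b3⊕b6⊕b7⊕b10⊕b11⊕b14⊕b15⊕b18⊕b19⊕b22⊕b23⊕b26⊕b27⊕b30⊕b31 = 0⊕1⊕1⊕0⊕1⊕0⊕1⊕0⊕0⊕0⊕1⊕0⊕1⊕1⊕1⊕0 = 0
s4: b4⊕b5⊕b6⊕b7⊕b12⊕b13⊕b14⊕b15⊕b20⊕b21⊕b22⊕b23⊕b28⊕b29⊕b30⊕b31 = 1⊕0⊕1⊕0⊕1⊕0⊕1⊕0⊕1⊕1⊕1⊕0⊕1⊕1⊕1⊕0 = 0
s8: b8⊕b9⊕b10⊕b11⊕b12⊕b13⊕b14⊕b15⊕b24⊕b25⊕b26⊕b27⊕b28⊕b29⊕b30⊕b31 = 1⊕0⊕1⊕0⊕1⊕0⊕1⊕0⊕0⊕0⊕1⊕1⊕1⊕1⊕1⊕0 = 1
s16: b16⊕b17⊕b18⊕b19⊕b20⊕b21⊕b22⊕b23⊕b24⊕b25⊕b26⊕b27⊕b28⊕b29⊕b30⊕b31 = 0⊕0⊕0⊕0⊕1⊕1⊕1⊕0⊕0⊕0⊕1⊕1⊕1⊕1⊕1⊕0 = 0
Syndrome (s16...s1) = 01001 → position 9.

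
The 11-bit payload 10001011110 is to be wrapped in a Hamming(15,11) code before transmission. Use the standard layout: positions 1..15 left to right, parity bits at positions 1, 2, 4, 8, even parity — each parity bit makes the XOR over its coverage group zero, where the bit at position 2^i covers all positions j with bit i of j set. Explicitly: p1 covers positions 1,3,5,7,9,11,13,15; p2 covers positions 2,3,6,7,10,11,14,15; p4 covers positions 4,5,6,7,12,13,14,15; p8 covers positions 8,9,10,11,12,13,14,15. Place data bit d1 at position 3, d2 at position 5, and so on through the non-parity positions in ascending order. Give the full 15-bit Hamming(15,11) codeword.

Place data bits at non-power-of-two positions: b3=1, b5=0, b6=0, b7=0, b9=1, b10=0, b11=1, b12=1, b13=1, b14=1, b15=0.
p1 = XOR of data positions {3,5,7,9,11,13,15} = 1⊕0⊕0⊕1⊕1⊕1⊕0 = 0
p2 = XOR of data positions {3,6,7,10,11,14,15} = 1⊕0⊕0⊕0⊕1⊕1⊕0 = 1
p4 = XOR of data positions {5,6,7,12,13,14,15} = 0⊕0⊕0⊕1⊕1⊕1⊕0 = 1
p8 = XOR of data positions {9,10,11,12,13,14,15} = 1⊕0⊕1⊕1⊕1⊕1⊕0 = 1
Codeword b1..b15 = 011100011011110

011100011011110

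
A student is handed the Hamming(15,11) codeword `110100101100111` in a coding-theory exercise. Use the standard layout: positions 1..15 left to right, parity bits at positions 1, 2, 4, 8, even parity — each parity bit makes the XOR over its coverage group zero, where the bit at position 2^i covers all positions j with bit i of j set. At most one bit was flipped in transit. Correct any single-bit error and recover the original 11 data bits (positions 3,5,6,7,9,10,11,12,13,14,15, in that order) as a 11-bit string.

s1: b1⊕b3⊕b5⊕b7⊕b9⊕b11⊕b13⊕b15 = 1⊕0⊕0⊕1⊕1⊕0⊕1⊕1 = 1
s2: b2⊕b3⊕b6⊕b7⊕b10⊕b11⊕b14⊕b15 = 1⊕0⊕0⊕1⊕1⊕0⊕1⊕1 = 1
s4: b4⊕b5⊕b6⊕b7⊕b12⊕b13⊕b14⊕b15 = 1⊕0⊕0⊕1⊕0⊕1⊕1⊕1 = 1
s8: b8⊕b9⊕b10⊕b11⊕b12⊕b13⊕b14⊕b15 = 0⊕1⊕1⊕0⊕0⊕1⊕1⊕1 = 1
Syndrome (s8...s1) = 1111 → position 15.
Flip bit 15: corrected codeword = 110100101100110
Data bits at positions 3,5,6,7,9,10,11,12,13,14,15: 00011100110

00011100110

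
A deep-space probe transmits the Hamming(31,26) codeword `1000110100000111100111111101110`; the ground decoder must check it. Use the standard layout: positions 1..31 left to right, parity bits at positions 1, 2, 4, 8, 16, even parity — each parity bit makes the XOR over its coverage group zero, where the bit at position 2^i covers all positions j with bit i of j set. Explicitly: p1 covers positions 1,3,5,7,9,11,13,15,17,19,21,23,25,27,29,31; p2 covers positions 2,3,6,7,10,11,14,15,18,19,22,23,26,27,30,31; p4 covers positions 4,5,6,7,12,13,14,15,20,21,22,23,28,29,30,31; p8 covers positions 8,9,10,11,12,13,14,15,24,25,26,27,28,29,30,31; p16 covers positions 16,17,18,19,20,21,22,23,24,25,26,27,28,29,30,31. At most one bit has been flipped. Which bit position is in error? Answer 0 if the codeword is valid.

s1: b1⊕b3⊕b5⊕b7⊕b9⊕b11⊕b13⊕b15⊕b17⊕b19⊕b21⊕b23⊕b25⊕b27⊕b29⊕b31 = 1⊕0⊕1⊕0⊕0⊕0⊕0⊕1⊕1⊕0⊕1⊕1⊕1⊕0⊕1⊕0 = 0
s2: b2⊕b3⊕b6⊕b7⊕b10⊕b11⊕b14⊕b15⊕b18⊕b19⊕b22⊕b23⊕b26⊕b27⊕b30⊕b31 = 0⊕0⊕1⊕0⊕0⊕0⊕1⊕1⊕0⊕0⊕1⊕1⊕1⊕0⊕1⊕0 = 1
s4: b4⊕b5⊕b6⊕b7⊕b12⊕b13⊕b14⊕b15⊕b20⊕b21⊕b22⊕b23⊕b28⊕b29⊕b30⊕b31 = 0⊕1⊕1⊕0⊕0⊕0⊕1⊕1⊕1⊕1⊕1⊕1⊕1⊕1⊕1⊕0 = 1
s8: b8⊕b9⊕b10⊕b11⊕b12⊕b13⊕b14⊕b15⊕b24⊕b25⊕b26⊕b27⊕b28⊕b29⊕b30⊕b31 = 1⊕0⊕0⊕0⊕0⊕0⊕1⊕1⊕1⊕1⊕1⊕0⊕1⊕1⊕1⊕0 = 1
s16: b16⊕b17⊕b18⊕b19⊕b20⊕b21⊕b22⊕b23⊕b24⊕b25⊕b26⊕b27⊕b28⊕b29⊕b30⊕b31 = 1⊕1⊕0⊕0⊕1⊕1⊕1⊕1⊕1⊕1⊕1⊕0⊕1⊕1⊕1⊕0 = 0
Syndrome (s16...s1) = 01110 → position 14.

14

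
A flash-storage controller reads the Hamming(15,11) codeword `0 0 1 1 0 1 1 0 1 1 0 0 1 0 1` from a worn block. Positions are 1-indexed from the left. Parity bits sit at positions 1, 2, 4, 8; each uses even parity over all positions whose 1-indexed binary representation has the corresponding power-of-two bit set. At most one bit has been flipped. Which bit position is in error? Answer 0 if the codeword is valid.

s1: b1⊕b3⊕b5⊕b7⊕b9⊕b11⊕b13⊕b15 = 0⊕1⊕0⊕1⊕1⊕0⊕1⊕1 = 1
s2: b2⊕b3⊕b6⊕b7⊕b10⊕b11⊕b14⊕b15 = 0⊕1⊕1⊕1⊕1⊕0⊕0⊕1 = 1
s4: b4⊕b5⊕b6⊕b7⊕b12⊕b13⊕b14⊕b15 = 1⊕0⊕1⊕1⊕0⊕1⊕0⊕1 = 1
s8: b8⊕b9⊕b10⊕b11⊕b12⊕b13⊕b14⊕b15 = 0⊕1⊕1⊕0⊕0⊕1⊕0⊕1 = 0
Syndrome (s8...s1) = 0111 → position 7.

7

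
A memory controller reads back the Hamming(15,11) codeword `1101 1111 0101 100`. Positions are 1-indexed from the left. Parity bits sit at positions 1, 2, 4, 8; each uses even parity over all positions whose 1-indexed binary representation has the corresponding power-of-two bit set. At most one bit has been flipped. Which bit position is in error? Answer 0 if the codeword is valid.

s1: b1⊕b3⊕b5⊕b7⊕b9⊕b11⊕b13⊕b15 = 1⊕0⊕1⊕1⊕0⊕0⊕1⊕0 = 0
s2: b2⊕b3⊕b6⊕b7⊕b10⊕b11⊕b14⊕b15 = 1⊕0⊕1⊕1⊕1⊕0⊕0⊕0 = 0
s4: b4⊕b5⊕b6⊕b7⊕b12⊕b13⊕b14⊕b15 = 1⊕1⊕1⊕1⊕1⊕1⊕0⊕0 = 0
s8: b8⊕b9⊕b10⊕b11⊕b12⊕b13⊕b14⊕b15 = 1⊕0⊕1⊕0⊕1⊕1⊕0⊕0 = 0
Syndrome (s8...s1) = 0000 → position 0 (no error).

0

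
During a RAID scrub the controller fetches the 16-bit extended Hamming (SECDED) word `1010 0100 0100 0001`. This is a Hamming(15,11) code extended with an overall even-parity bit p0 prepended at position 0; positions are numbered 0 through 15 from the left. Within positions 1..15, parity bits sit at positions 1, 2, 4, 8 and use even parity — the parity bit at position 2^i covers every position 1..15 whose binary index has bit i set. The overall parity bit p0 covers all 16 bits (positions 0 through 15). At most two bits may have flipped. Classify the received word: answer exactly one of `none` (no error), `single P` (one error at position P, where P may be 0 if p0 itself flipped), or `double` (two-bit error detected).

s1: b1⊕b3⊕b5⊕b7⊕b9⊕b11⊕b13⊕b15 = 0⊕0⊕1⊕0⊕1⊕0⊕0⊕1 = 1
s2: b2⊕b3⊕b6⊕b7⊕b10⊕b11⊕b14⊕b15 = 1⊕0⊕0⊕0⊕0⊕0⊕0⊕1 = 0
s4: b4⊕b5⊕b6⊕b7⊕b12⊕b13⊕b14⊕b15 = 0⊕1⊕0⊕0⊕0⊕0⊕0⊕1 = 0
s8: b8⊕b9⊕b10⊕b11⊕b12⊕b13⊕b14⊕b15 = 0⊕1⊕0⊕0⊕0⊕0⊕0⊕1 = 0
Syndrome (s8...s1) = 0001 → position 1.
Overall parity (XOR of all 16 bits, including p0): 1⊕0⊕1⊕0⊕0⊕1⊕0⊕0⊕0⊕1⊕0⊕0⊕0⊕0⊕0⊕1 = 1
Overall=1, syndrome position=1 → single-bit error at position 1.

single 1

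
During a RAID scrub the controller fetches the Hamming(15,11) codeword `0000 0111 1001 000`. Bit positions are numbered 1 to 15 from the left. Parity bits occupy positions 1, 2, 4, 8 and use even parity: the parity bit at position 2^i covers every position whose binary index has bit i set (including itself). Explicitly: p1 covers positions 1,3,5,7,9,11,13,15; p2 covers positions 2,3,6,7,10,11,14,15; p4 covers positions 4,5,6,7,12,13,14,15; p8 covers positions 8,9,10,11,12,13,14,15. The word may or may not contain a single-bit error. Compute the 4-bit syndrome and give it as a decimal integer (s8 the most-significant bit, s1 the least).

12

s1: b1⊕b3⊕b5⊕b7⊕b9⊕b11⊕b13⊕b15 = 0⊕0⊕0⊕1⊕1⊕0⊕0⊕0 = 0
s2: b2⊕b3⊕b6⊕b7⊕b10⊕b11⊕b14⊕b15 = 0⊕0⊕1⊕1⊕0⊕0⊕0⊕0 = 0
s4: b4⊕b5⊕b6⊕b7⊕b12⊕b13⊕b14⊕b15 = 0⊕0⊕1⊕1⊕1⊕0⊕0⊕0 = 1
s8: b8⊕b9⊕b10⊕b11⊕b12⊕b13⊕b14⊕b15 = 1⊕1⊕0⊕0⊕1⊕0⊕0⊕0 = 1
Syndrome (s8...s1) = 1100 → position 12.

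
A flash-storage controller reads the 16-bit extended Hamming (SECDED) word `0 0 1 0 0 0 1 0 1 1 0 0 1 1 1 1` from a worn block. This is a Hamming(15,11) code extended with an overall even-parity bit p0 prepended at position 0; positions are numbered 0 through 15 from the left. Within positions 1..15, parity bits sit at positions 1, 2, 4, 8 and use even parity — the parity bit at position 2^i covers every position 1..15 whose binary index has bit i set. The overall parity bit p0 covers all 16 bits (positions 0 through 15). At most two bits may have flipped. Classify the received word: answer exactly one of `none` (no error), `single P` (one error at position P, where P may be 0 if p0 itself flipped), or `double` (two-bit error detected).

double

s1: b1⊕b3⊕b5⊕b7⊕b9⊕b11⊕b13⊕b15 = 0⊕0⊕0⊕0⊕1⊕0⊕1⊕1 = 1
s2: b2⊕b3⊕b6⊕b7⊕b10⊕b11⊕b14⊕b15 = 1⊕0⊕1⊕0⊕0⊕0⊕1⊕1 = 0
s4: b4⊕b5⊕b6⊕b7⊕b12⊕b13⊕b14⊕b15 = 0⊕0⊕1⊕0⊕1⊕1⊕1⊕1 = 1
s8: b8⊕b9⊕b10⊕b11⊕b12⊕b13⊕b14⊕b15 = 1⊕1⊕0⊕0⊕1⊕1⊕1⊕1 = 0
Syndrome (s8...s1) = 0101 → position 5.
Overall parity (XOR of all 16 bits, including p0): 0⊕0⊕1⊕0⊕0⊕0⊕1⊕0⊕1⊕1⊕0⊕0⊕1⊕1⊕1⊕1 = 0
Overall=0, syndrome position=5 → double-bit error detected (uncorrectable).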